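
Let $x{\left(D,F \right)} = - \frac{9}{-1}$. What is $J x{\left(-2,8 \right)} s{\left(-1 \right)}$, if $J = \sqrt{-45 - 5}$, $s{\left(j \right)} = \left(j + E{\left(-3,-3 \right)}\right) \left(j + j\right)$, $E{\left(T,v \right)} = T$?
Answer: $360 i \sqrt{2} \approx 509.12 i$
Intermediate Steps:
$x{\left(D,F \right)} = 9$ ($x{\left(D,F \right)} = \left(-9\right) \left(-1\right) = 9$)
$s{\left(j \right)} = 2 j \left(-3 + j\right)$ ($s{\left(j \right)} = \left(j - 3\right) \left(j + j\right) = \left(-3 + j\right) 2 j = 2 j \left(-3 + j\right)$)
$J = 5 i \sqrt{2}$ ($J = \sqrt{-50} = 5 i \sqrt{2} \approx 7.0711 i$)
$J x{\left(-2,8 \right)} s{\left(-1 \right)} = 5 i \sqrt{2} \cdot 9 \cdot 2 \left(-1\right) \left(-3 - 1\right) = 45 i \sqrt{2} \cdot 2 \left(-1\right) \left(-4\right) = 45 i \sqrt{2} \cdot 8 = 360 i \sqrt{2}$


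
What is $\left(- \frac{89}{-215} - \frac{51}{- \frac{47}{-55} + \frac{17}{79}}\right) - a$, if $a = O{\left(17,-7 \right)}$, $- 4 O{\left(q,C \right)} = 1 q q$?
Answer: $\frac{24971617}{999320} \approx 24.989$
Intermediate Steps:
$O{\left(q,C \right)} = - \frac{q^{2}}{4}$ ($O{\left(q,C \right)} = - \frac{1 q q}{4} = - \frac{q q}{4} = - \frac{q^{2}}{4}$)
$a = - \frac{289}{4}$ ($a = - \frac{17^{2}}{4} = \left(- \frac{1}{4}\right) 289 = - \frac{289}{4} \approx -72.25$)
$\left(- \frac{89}{-215} - \frac{51}{- \frac{47}{-55} + \frac{17}{79}}\right) - a = \left(- \frac{89}{-215} - \frac{51}{- \frac{47}{-55} + \frac{17}{79}}\right) - - \frac{289}{4} = \left(\left(-89\right) \left(- \frac{1}{215}\right) - \frac{51}{\left(-47\right) \left(- \frac{1}{55}\right) + 17 \cdot \frac{1}{79}}\right) + \frac{289}{4} = \left(\frac{89}{215} - \frac{51}{\frac{47}{55} + \frac{17}{79}}\right) + \frac{289}{4} = \left(\frac{89}{215} - \frac{51}{\frac{4648}{4345}}\right) + \frac{289}{4} = \left(\frac{89}{215} - \frac{221595}{4648}\right) + \frac{289}{4} = - \frac{47229253}{999320} + \frac{289}{4} = \frac{24971617}{999320}$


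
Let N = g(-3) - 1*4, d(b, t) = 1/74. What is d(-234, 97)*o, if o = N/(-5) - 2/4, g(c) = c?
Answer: 9/740 ≈ 0.012162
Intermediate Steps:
d(b, t) = 1/74
N = -7 (N = -3 - 1*4 = -3 - 4 = -7)
o = 9/10 (o = -7/(-5) - 2/4 = -7*(-⅕) - 2*¼ = 7/5 - ½ = 9/10 ≈ 0.90000)
d(-234, 97)*o = (1/74)*(9/10) = 9/740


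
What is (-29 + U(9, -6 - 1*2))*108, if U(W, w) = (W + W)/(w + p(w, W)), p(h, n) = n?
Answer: -1188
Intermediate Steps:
U(W, w) = 2*W/(W + w) (U(W, w) = (W + W)/(w + W) = (2*W)/(W + w) = 2*W/(W + w))
(-29 + U(9, -6 - 1*2))*108 = (-29 + 2*9/(9 + (-6 - 1*2)))*108 = (-29 + 2*9/(9 + (-6 - 2)))*108 = (-29 + 2*9/(9 - 8))*108 = (-29 + 2*9/1)*108 = (-29 + 2*9*1)*108 = (-29 + 18)*108 = -11*108 = -1188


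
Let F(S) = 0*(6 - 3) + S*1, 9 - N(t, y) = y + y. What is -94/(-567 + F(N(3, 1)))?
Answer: 47/280 ≈ 0.16786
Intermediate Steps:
N(t, y) = 9 - 2*y (N(t, y) = 9 - (y + y) = 9 - 2*y)
F(S) = S (F(S) = 0*3 + S = 0 + S = S)
-94/(-567 + F(N(3, 1))) = -94/(-567 + (9 - 2*1)) = -94/(-567 + (9 - 2)) = -94/(-567 + 7) = -94/(-560) = -1/560*(-94) = 47/280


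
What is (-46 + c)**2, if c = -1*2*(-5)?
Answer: 1296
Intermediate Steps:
c = 10 (c = -2*(-5) = 10)
(-46 + c)**2 = (-46 + 10)**2 = (-36)**2 = 1296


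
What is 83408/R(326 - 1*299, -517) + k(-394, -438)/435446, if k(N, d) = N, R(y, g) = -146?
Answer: -9079934373/15893779 ≈ -571.29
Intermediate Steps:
83408/R(326 - 1*299, -517) + k(-394, -438)/435446 = 83408/(-146) - 394/435446 = 83408*(-1/146) - 394*1/435446 = -41704/73 - 197/217723 = -9079934373/15893779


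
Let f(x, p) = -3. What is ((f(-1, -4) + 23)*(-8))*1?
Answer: -160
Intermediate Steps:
((f(-1, -4) + 23)*(-8))*1 = ((-3 + 23)*(-8))*1 = (20*(-8))*1 = -160*1 = -160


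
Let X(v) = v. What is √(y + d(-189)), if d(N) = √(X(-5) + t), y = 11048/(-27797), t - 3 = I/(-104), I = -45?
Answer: √(-575070496 + 27824797*I*√4238)/38038 ≈ 0.67677 + 0.92492*I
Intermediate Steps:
t = 357/104 (t = 3 - 45/(-104) = 3 - 45*(-1/104) = 3 + 45/104 = 357/104 ≈ 3.4327)
y = -11048/27797 (y = 11048*(-1/27797) = -11048/27797 ≈ -0.39745)
d(N) = I*√4238/52 (d(N) = √(-5 + 357/104) = √(-163/104) = I*√4238/52)
√(y + d(-189)) = √(-11048/27797 + I*√4238/52)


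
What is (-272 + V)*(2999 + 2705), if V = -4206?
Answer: -25542512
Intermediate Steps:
(-272 + V)*(2999 + 2705) = (-272 - 4206)*(2999 + 2705) = -4478*5704 = -25542512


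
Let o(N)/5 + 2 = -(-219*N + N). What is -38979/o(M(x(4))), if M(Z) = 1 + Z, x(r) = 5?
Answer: -38979/6530 ≈ -5.9692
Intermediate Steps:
o(N) = -10 + 1090*N (o(N) = -10 + 5*(-(-219*N + N)) = -10 + 5*(-(-218)*N) = -10 + 5*(218*N) = -10 + 1090*N)
-38979/o(M(x(4))) = -38979/(-10 + 1090*(1 + 5)) = -38979/(-10 + 1090*6) = -38979/(-10 + 6540) = -38979/6530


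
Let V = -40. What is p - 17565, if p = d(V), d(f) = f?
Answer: -17605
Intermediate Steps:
p = -40
p - 17565 = -40 - 17565 = -17605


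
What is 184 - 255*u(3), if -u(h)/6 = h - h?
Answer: 184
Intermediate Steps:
u(h) = 0 (u(h) = -6*(h - h) = -6*0 = 0)
184 - 255*u(3) = 184 - 255*0 = 184 + 0 = 184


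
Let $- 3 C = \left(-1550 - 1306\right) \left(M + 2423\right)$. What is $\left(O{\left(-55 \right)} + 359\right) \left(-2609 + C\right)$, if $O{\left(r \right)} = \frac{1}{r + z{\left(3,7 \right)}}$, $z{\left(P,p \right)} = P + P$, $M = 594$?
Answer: $\frac{50475824250}{49} \approx 1.0301 \cdot 10^{9}$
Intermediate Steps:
$z{\left(P,p \right)} = 2 P$
$C = 2872184$ ($C = - \frac{\left(-1550 - 1306\right) \left(594 + 2423\right)}{3} = - \frac{\left(-2856\right) 3017}{3} = \left(- \frac{1}{3}\right) \left(-8616552\right) = 2872184$)
$O{\left(r \right)} = \frac{1}{6 + r}$ ($O{\left(r \right)} = \frac{1}{r + 2 \cdot 3} = \frac{1}{r + 6} = \frac{1}{6 + r}$)
$\left(O{\left(-55 \right)} + 359\right) \left(-2609 + C\right) = \left(\frac{1}{6 - 55} + 359\right) \left(-2609 + 2872184\right) = \left(\frac{1}{-49} + 359\right) 2869575 = \left(- \frac{1}{49} + 359\right) 2869575 = \frac{17590}{49} \cdot 2869575 = \frac{50475824250}{49}$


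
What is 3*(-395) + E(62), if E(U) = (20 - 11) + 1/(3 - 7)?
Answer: -4705/4 ≈ -1176.3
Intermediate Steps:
E(U) = 35/4 (E(U) = 9 + 1/(-4) = 9 - ¼ = 35/4)
3*(-395) + E(62) = 3*(-395) + 35/4 = -1185 + 35/4 = -4705/4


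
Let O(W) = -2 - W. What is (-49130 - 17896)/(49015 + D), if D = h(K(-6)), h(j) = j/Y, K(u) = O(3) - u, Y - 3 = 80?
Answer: -927193/678041 ≈ -1.3675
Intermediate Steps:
Y = 83 (Y = 3 + 80 = 83)
K(u) = -5 - u (K(u) = (-2 - 1*3) - u = (-2 - 3) - u = -5 - u)
h(j) = j/83
D = 1/83 (D = (-5 - 1*(-6))/83 = (-5 + 6)/83 = (1/83)*1 = 1/83 ≈ 0.012048)
(-49130 - 17896)/(49015 + D) = (-49130 - 17896)/(49015 + 1/83) = -67026/4068246/83 = -67026*83/4068246 = -927193/678041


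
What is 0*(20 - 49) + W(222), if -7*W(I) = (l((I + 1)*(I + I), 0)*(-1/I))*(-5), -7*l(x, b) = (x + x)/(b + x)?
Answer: 5/5439 ≈ 0.00091929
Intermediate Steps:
l(x, b) = -2*x/(7*(b + x)) (l(x, b) = -(x + x)/(7*(b + x)) = -2*x/(7*(b + x)))
W(I) = 10/(49*I) (W(I) = -(-2*(I + 1)*(I + I)/(7*0 + 7*((I + 1)*(I + I))))*(-1/I)*(-5)/7 = -(-2*(1 + I)*(2*I)/(0 + 7*((1 + I)*(2*I))))*(-1/I)*(-5)/7 = -(-2*2*I*(1 + I)/(0 + 7*(2*I*(1 + I))))*(-1/I)*(-5)/7 = -(-2*2*I*(1 + I)/(0 + 14*I*(1 + I)))*(-1/I)*(-5)/7 = -(-2*2*I*(1 + I)/(14*I*(1 + I)))*(-1/I)*(-5)/7 = -(-2*2*I*(1 + I)*1/(14*I*(1 + I)))*(-1/I)*(-5)/7 = -(-(-2)/(7*I))*(-5)/7 = -2/(7*I)*(-5)/7 = -(-10)/(49*I) = 10/(49*I))
0*(20 - 49) + W(222) = 0*(20 - 49) + (10/49)/222 = 0*(-29) + (10/49)*(1/222) = 0 + 5/5439 = 5/5439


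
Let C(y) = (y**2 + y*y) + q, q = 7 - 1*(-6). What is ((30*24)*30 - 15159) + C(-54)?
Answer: 12286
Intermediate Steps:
q = 13 (q = 7 + 6 = 13)
C(y) = 13 + 2*y**2 (C(y) = (y**2 + y*y) + 13 = (y**2 + y**2) + 13 = 2*y**2 + 13 = 13 + 2*y**2)
((30*24)*30 - 15159) + C(-54) = ((30*24)*30 - 15159) + (13 + 2*(-54)**2) = (720*30 - 15159) + (13 + 2*2916) = (21600 - 15159) + (13 + 5832) = 6441 + 5845 = 12286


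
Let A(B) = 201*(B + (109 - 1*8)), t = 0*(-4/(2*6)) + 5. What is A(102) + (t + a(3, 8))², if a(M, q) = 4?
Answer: 40884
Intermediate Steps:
t = 5 (t = 0*(-4/12) + 5 = 0*(-4*1/12) + 5 = 0*(-⅓) + 5 = 0 + 5 = 5)
A(B) = 20301 + 201*B (A(B) = 201*(B + (109 - 8)) = 201*(B + 101) = 201*(101 + B) = 20301 + 201*B)
A(102) + (t + a(3, 8))² = (20301 + 201*102) + (5 + 4)² = (20301 + 20502) + 9² = 40803 + 81 = 40884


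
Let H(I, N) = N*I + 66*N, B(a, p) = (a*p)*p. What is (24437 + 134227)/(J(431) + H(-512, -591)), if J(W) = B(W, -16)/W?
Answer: 79332/131921 ≈ 0.60136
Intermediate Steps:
B(a, p) = a*p**2
J(W) = 256 (J(W) = (W*(-16)**2)/W = (W*256)/W = (256*W)/W = 256)
H(I, N) = 66*N + I*N (H(I, N) = I*N + 66*N = 66*N + I*N)
(24437 + 134227)/(J(431) + H(-512, -591)) = (24437 + 134227)/(256 - 591*(66 - 512)) = 158664/(256 - 591*(-446)) = 158664/(256 + 263586) = 158664/263842 = 158664*(1/263842) = 79332/131921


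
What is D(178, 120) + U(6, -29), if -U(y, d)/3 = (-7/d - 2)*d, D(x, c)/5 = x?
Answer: 737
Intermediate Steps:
D(x, c) = 5*x
U(y, d) = -3*d*(-2 - 7/d) (U(y, d) = -3*(-7/d - 2)*d = -3*(-2 - 7/d)*d = -3*d*(-2 - 7/d))
D(178, 120) + U(6, -29) = 5*178 + (21 + 6*(-29)) = 890 + (21 - 174) = 890 - 153 = 737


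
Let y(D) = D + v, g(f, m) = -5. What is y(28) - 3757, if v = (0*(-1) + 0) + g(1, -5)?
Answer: -3734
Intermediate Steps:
v = -5 (v = (0*(-1) + 0) - 5 = (0 + 0) - 5 = 0 - 5 = -5)
y(D) = -5 + D (y(D) = D - 5 = -5 + D)
y(28) - 3757 = (-5 + 28) - 3757 = 23 - 3757 = -3734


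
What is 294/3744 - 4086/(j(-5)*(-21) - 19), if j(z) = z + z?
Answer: -2540305/119184 ≈ -21.314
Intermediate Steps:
j(z) = 2*z
294/3744 - 4086/(j(-5)*(-21) - 19) = 294/3744 - 4086/((2*(-5))*(-21) - 19) = 294*(1/3744) - 4086/(-10*(-21) - 19) = 49/624 - 4086/(210 - 19) = 49/624 - 4086/191 = -2540305/119184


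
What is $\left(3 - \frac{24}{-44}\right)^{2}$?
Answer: $\frac{1521}{121} \approx 12.57$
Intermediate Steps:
$\left(3 - \frac{24}{-44}\right)^{2} = \left(3 - - \frac{6}{11}\right)^{2} = \left(3 + \frac{6}{11}\right)^{2} = \left(\frac{39}{11}\right)^{2} = \frac{1521}{121}$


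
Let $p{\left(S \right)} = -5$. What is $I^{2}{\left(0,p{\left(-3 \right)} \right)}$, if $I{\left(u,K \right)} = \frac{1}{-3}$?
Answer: $\frac{1}{9} \approx 0.11111$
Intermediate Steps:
$I{\left(u,K \right)} = - \frac{1}{3}$
$I^{2}{\left(0,p{\left(-3 \right)} \right)} = \left(- \frac{1}{3}\right)^{2} = \frac{1}{9}$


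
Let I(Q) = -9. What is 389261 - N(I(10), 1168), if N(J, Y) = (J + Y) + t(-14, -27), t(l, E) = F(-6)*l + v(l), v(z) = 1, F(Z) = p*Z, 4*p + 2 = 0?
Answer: 388143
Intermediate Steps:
p = -1/2 (p = -1/2 + (1/4)*0 = -1/2 + 0 = -1/2 ≈ -0.50000)
F(Z) = -Z/2
t(l, E) = 1 + 3*l (t(l, E) = (-1/2*(-6))*l + 1 = 3*l + 1 = 1 + 3*l)
N(J, Y) = -41 + J + Y (N(J, Y) = (J + Y) + (1 + 3*(-14)) = (J + Y) + (1 - 42) = (J + Y) - 41 = -41 + J + Y)
389261 - N(I(10), 1168) = 389261 - (-41 - 9 + 1168) = 389261 - 1*1118 = 389261 - 1118 = 388143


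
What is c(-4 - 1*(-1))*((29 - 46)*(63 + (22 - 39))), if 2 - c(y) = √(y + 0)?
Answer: -1564 + 782*I*√3 ≈ -1564.0 + 1354.5*I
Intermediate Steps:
c(y) = 2 - √y (c(y) = 2 - √(y + 0) = 2 - √y)
c(-4 - 1*(-1))*((29 - 46)*(63 + (22 - 39))) = (2 - √(-4 - 1*(-1)))*((29 - 46)*(63 + (22 - 39))) = (2 - √(-4 + 1))*(-17*(63 - 17)) = (2 - √(-3))*(-17*46) = (2 - I*√3)*(-782) = -1564 + 782*I*√3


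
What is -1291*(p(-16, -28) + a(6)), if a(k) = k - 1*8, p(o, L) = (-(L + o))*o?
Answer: 911446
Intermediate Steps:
p(o, L) = o*(-L - o) (p(o, L) = (-L - o)*o = o*(-L - o))
a(k) = -8 + k (a(k) = k - 8 = -8 + k)
-1291*(p(-16, -28) + a(6)) = -1291*(-1*(-16)*(-28 - 16) + (-8 + 6)) = -1291*(-1*(-16)*(-44) - 2) = -1291*(-704 - 2) = -1291*(-706) = 911446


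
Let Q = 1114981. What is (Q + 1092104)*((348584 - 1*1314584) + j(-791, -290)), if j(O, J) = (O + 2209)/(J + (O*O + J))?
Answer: -444247634025154490/208367 ≈ -2.1320e+12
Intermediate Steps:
j(O, J) = (2209 + O)/(O² + 2*J) (j(O, J) = (2209 + O)/(J + (O² + J)) = (2209 + O)/(J + (J + O²)) = (2209 + O)/(O² + 2*J))
(Q + 1092104)*((348584 - 1*1314584) + j(-791, -290)) = (1114981 + 1092104)*((348584 - 1*1314584) + (2209 - 791)/((-791)² + 2*(-290))) = 2207085*((348584 - 1314584) + 1418/(625681 - 580)) = 2207085*(-966000 + 1418/625101) = 2207085*(-603847564582/625101) = -444247634025154490/208367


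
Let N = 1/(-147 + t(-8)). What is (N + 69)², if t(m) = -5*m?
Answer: 54493924/11449 ≈ 4759.7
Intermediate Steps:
N = -1/107 (N = 1/(-147 - 5*(-8)) = 1/(-147 + 40) = 1/(-107) = -1/107 ≈ -0.0093458)
(N + 69)² = (-1/107 + 69)² = (7382/107)² = 54493924/11449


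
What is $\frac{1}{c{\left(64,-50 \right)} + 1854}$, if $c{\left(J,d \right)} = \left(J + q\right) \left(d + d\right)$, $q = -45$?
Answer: $- \frac{1}{46} \approx -0.021739$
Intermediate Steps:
$c{\left(J,d \right)} = 2 d \left(-45 + J\right)$ ($c{\left(J,d \right)} = \left(J - 45\right) \left(d + d\right) = \left(-45 + J\right) 2 d = 2 d \left(-45 + J\right)$)
$\frac{1}{c{\left(64,-50 \right)} + 1854} = \frac{1}{2 \left(-50\right) \left(-45 + 64\right) + 1854} = \frac{1}{2 \left(-50\right) 19 + 1854} = \frac{1}{-1900 + 1854} = \frac{1}{-46} = - \frac{1}{46}$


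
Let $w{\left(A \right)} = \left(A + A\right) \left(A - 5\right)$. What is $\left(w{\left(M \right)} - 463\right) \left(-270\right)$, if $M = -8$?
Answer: $68850$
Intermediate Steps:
$w{\left(A \right)} = 2 A \left(-5 + A\right)$
$\left(w{\left(M \right)} - 463\right) \left(-270\right) = \left(2 \left(-8\right) \left(-5 - 8\right) - 463\right) \left(-270\right) = \left(2 \left(-8\right) \left(-13\right) - 463\right) \left(-270\right) = \left(208 - 463\right) \left(-270\right) = \left(-255\right) \left(-270\right) = 68850$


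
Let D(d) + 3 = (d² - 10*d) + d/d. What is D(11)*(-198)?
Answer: -1782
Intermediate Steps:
D(d) = -2 + d² - 10*d (D(d) = -3 + ((d² - 10*d) + d/d) = -3 + ((d² - 10*d) + 1) = -3 + (1 + d² - 10*d) = -2 + d² - 10*d)
D(11)*(-198) = (-2 + 11² - 10*11)*(-198) = (-2 + 121 - 110)*(-198) = 9*(-198) = -1782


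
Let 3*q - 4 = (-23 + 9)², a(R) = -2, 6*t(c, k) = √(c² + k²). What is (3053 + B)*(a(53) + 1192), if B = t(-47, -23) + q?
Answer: 11137210/3 + 22015*√2/3 ≈ 3.7228e+6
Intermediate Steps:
t(c, k) = √(c² + k²)/6
q = 200/3 (q = 4/3 + (-23 + 9)²/3 = 4/3 + (⅓)*(-14)² = 4/3 + (⅓)*196 = 4/3 + 196/3 = 200/3 ≈ 66.667)
B = 200/3 + 37*√2/6 (B = √((-47)² + (-23)²)/6 + 200/3 = √(2209 + 529)/6 + 200/3 = √2738/6 + 200/3 = (37*√2)/6 + 200/3 = 37*√2/6 + 200/3 = 200/3 + 37*√2/6 ≈ 75.388)
(3053 + B)*(a(53) + 1192) = (3053 + (200/3 + 37*√2/6))*(-2 + 1192) = (9359/3 + 37*√2/6)*1190 = 11137210/3 + 22015*√2/3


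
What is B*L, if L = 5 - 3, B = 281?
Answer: 562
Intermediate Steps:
L = 2
B*L = 281*2 = 562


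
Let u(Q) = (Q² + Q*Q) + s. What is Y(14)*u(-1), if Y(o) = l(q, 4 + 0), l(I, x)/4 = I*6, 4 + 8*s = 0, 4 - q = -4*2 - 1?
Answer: 468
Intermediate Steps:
q = 13 (q = 4 - (-4*2 - 1) = 4 - (-8 - 1) = 4 - 1*(-9) = 4 + 9 = 13)
s = -½ (s = -½ + (⅛)*0 = -½ + 0 = -½ ≈ -0.50000)
l(I, x) = 24*I (l(I, x) = 4*(I*6) = 4*(6*I) = 24*I)
Y(o) = 312 (Y(o) = 24*13 = 312)
u(Q) = -½ + 2*Q² (u(Q) = (Q² + Q*Q) - ½ = (Q² + Q²) - ½ = 2*Q² - ½ = -½ + 2*Q²)
Y(14)*u(-1) = 312*(-½ + 2*(-1)²) = 312*(-½ + 2*1) = 312*(-½ + 2) = 312*(3/2) = 468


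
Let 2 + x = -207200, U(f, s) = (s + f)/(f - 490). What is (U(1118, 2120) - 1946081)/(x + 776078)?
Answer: -611067815/178627064 ≈ -3.4209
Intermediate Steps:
U(f, s) = (f + s)/(-490 + f)
x = -207202 (x = -2 - 207200 = -207202)
(U(1118, 2120) - 1946081)/(x + 776078) = ((1118 + 2120)/(-490 + 1118) - 1946081)/(-207202 + 776078) = (3238/628 - 1946081)/568876 = ((1/628)*3238 - 1946081)*(1/568876) = (1619/314 - 1946081)*(1/568876) = -611067815/314*1/568876 = -611067815/178627064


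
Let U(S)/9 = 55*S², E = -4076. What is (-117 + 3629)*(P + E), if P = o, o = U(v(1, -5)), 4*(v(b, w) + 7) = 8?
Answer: 29146088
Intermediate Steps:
v(b, w) = -5 (v(b, w) = -7 + (¼)*8 = -7 + 2 = -5)
U(S) = 495*S² (U(S) = 9*(55*S²) = 495*S²)
o = 12375 (o = 495*(-5)² = 495*25 = 12375)
P = 12375
(-117 + 3629)*(P + E) = (-117 + 3629)*(12375 - 4076) = 3512*8299 = 29146088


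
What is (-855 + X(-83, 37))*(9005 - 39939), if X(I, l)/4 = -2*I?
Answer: 5908394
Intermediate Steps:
X(I, l) = -8*I (X(I, l) = 4*(-2*I) = -8*I)
(-855 + X(-83, 37))*(9005 - 39939) = (-855 - 8*(-83))*(9005 - 39939) = (-855 + 664)*(-30934) = -191*(-30934) = 5908394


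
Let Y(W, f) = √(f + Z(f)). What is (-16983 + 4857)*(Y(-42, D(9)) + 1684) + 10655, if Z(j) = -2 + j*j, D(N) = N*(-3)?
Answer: -20409529 - 121260*√7 ≈ -2.0730e+7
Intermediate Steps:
D(N) = -3*N
Z(j) = -2 + j²
Y(W, f) = √(-2 + f + f²) (Y(W, f) = √(f + (-2 + f²)) = √(-2 + f + f²))
(-16983 + 4857)*(Y(-42, D(9)) + 1684) + 10655 = (-16983 + 4857)*(√(-2 - 3*9 + (-3*9)²) + 1684) + 10655 = -12126*(√(-2 - 27 + (-27)²) + 1684) + 10655 = -12126*(√(-2 - 27 + 729) + 1684) + 10655 = -12126*(√700 + 1684) + 10655 = -12126*(10*√7 + 1684) + 10655 = -12126*(1684 + 10*√7) + 10655 = (-20420184 - 121260*√7) + 10655 = -20409529 - 121260*√7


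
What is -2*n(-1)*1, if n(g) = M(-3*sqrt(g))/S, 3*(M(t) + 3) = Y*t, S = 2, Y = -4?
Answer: 3 - 4*I ≈ 3.0 - 4.0*I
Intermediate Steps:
M(t) = -3 - 4*t/3 (M(t) = -3 + (-4*t)/3 = -3 - 4*t/3)
n(g) = -3/2 + 2*sqrt(g) (n(g) = (-3 - (-4)*sqrt(g))/2 = (-3 + 4*sqrt(g))*(1/2) = -3/2 + 2*sqrt(g))
-2*n(-1)*1 = -2*(-3/2 + 2*sqrt(-1))*1 = -2*(-3/2 + 2*I)*1 = (3 - 4*I)*1 = 3 - 4*I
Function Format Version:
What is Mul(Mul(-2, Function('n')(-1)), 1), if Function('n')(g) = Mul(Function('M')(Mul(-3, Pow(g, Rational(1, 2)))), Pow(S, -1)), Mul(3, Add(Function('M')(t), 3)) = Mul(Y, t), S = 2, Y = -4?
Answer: Add(3, Mul(-4, I)) ≈ Add(3.0000, Mul(-4.0000, I))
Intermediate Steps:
Function('M')(t) = Add(-3, Mul(Rational(-4, 3), t)) (Function('M')(t) = Add(-3, Mul(Rational(1, 3), Mul(-4, t))) = Add(-3, Mul(Rational(-4, 3), t)))
Function('n')(g) = Add(Rational(-3, 2), Mul(2, Pow(g, Rational(1, 2)))) (Function('n')(g) = Mul(Add(-3, Mul(Rational(-4, 3), Mul(-3, Pow(g, Rational(1, 2))))), Pow(2, -1)) = Mul(Add(-3, Mul(4, Pow(g, Rational(1, 2)))), Rational(1, 2)) = Add(Rational(-3, 2), Mul(2, Pow(g, Rational(1, 2)))))
Mul(Mul(-2, Function('n')(-1)), 1) = Mul(Mul(-2, Add(Rational(-3, 2), Mul(2, Pow(-1, Rational(1, 2))))), 1) = Mul(Mul(-2, Add(Rational(-3, 2), Mul(2, I))), 1) = Mul(Add(3, Mul(-4, I)), 1) = Add(3, Mul(-4, I))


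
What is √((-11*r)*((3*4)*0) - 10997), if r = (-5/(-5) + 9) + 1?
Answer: I*√10997 ≈ 104.87*I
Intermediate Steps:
r = 11 (r = (-5*(-⅕) + 9) + 1 = (1 + 9) + 1 = 10 + 1 = 11)
√((-11*r)*((3*4)*0) - 10997) = √((-11*11)*((3*4)*0) - 10997) = √(-1452*0 - 10997) = √(-121*0 - 10997) = √(0 - 10997) = √(-10997) = I*√10997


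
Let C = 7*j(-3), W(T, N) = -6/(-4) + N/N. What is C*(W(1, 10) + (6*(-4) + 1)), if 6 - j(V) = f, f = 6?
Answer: 0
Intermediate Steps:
W(T, N) = 5/2 (W(T, N) = -6*(-1/4) + 1 = 3/2 + 1 = 5/2)
j(V) = 0 (j(V) = 6 - 1*6 = 6 - 6 = 0)
C = 0 (C = 7*0 = 0)
C*(W(1, 10) + (6*(-4) + 1)) = 0*(5/2 + (6*(-4) + 1)) = 0*(5/2 + (-24 + 1)) = 0*(5/2 - 23) = 0*(-41/2) = 0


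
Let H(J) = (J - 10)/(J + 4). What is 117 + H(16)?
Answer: 1173/10 ≈ 117.30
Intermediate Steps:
H(J) = (-10 + J)/(4 + J)
117 + H(16) = 117 + (-10 + 16)/(4 + 16) = 117 + 6/20 = 117 + (1/20)*6 = 117 + 3/10 = 1173/10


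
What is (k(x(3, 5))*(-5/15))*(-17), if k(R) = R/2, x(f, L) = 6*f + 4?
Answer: 187/3 ≈ 62.333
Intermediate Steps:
x(f, L) = 4 + 6*f
k(R) = R/2 (k(R) = R*(1/2) = R/2)
(k(x(3, 5))*(-5/15))*(-17) = (((4 + 6*3)/2)*(-5/15))*(-17) = (((4 + 18)/2)*(-5*1/15))*(-17) = (((1/2)*22)*(-1/3))*(-17) = (11*(-1/3))*(-17) = -11/3*(-17) = 187/3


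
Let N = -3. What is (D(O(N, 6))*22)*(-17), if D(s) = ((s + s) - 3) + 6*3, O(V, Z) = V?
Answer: -3366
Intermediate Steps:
D(s) = 15 + 2*s (D(s) = (2*s - 3) + 18 = (-3 + 2*s) + 18 = 15 + 2*s)
(D(O(N, 6))*22)*(-17) = ((15 + 2*(-3))*22)*(-17) = ((15 - 6)*22)*(-17) = (9*22)*(-17) = 198*(-17) = -3366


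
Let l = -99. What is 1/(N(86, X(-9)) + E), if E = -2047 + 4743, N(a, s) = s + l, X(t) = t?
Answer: 1/2588 ≈ 0.00038640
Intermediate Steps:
N(a, s) = -99 + s (N(a, s) = s - 99 = -99 + s)
E = 2696
1/(N(86, X(-9)) + E) = 1/((-99 - 9) + 2696) = 1/(-108 + 2696) = 1/2588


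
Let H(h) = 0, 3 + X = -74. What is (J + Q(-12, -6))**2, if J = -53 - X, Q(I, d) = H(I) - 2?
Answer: 484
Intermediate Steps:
X = -77 (X = -3 - 74 = -77)
Q(I, d) = -2 (Q(I, d) = 0 - 2 = -2)
J = 24 (J = -53 - 1*(-77) = -53 + 77 = 24)
(J + Q(-12, -6))**2 = (24 - 2)**2 = 22**2 = 484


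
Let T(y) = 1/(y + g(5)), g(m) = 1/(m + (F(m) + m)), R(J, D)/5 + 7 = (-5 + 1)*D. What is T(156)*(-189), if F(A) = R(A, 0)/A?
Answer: -81/67 ≈ -1.2090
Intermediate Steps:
R(J, D) = -35 - 20*D (R(J, D) = -35 + 5*((-5 + 1)*D) = -35 + 5*(-4*D) = -35 - 20*D)
F(A) = -35/A (F(A) = (-35 - 20*0)/A = (-35 + 0)/A = -35/A)
g(m) = 1/(-35/m + 2*m) (g(m) = 1/(m + (-35/m + m)) = 1/(m + (m - 35/m)) = 1/(-35/m + 2*m))
T(y) = 1/(⅓ + y) (T(y) = 1/(y + 5/(-35 + 2*5²)) = 1/(y + 5/(-35 + 2*25)) = 1/(y + 5/(-35 + 50)) = 1/(y + 5/15) = 1/(y + 5*(1/15)) = 1/(y + ⅓) = 1/(⅓ + y))
T(156)*(-189) = (3/(1 + 3*156))*(-189) = (3/(1 + 468))*(-189) = (3/469)*(-189) = -81/67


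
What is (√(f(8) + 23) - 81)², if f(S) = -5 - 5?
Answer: (81 - √13)² ≈ 5989.9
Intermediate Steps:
f(S) = -10
(√(f(8) + 23) - 81)² = (√(-10 + 23) - 81)² = (√13 - 81)² = (-81 + √13)²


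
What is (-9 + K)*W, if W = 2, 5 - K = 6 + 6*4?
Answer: -68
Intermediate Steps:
K = -25 (K = 5 - (6 + 6*4) = 5 - (6 + 24) = 5 - 1*30 = 5 - 30 = -25)
(-9 + K)*W = (-9 - 25)*2 = -34*2 = -68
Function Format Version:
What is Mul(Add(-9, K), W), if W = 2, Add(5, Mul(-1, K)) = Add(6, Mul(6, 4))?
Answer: -68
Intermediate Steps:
K = -25 (K = Add(5, Mul(-1, Add(6, Mul(6, 4)))) = Add(5, Mul(-1, Add(6, 24))) = Add(5, Mul(-1, 30)) = Add(5, -30) = -25)
Mul(Add(-9, K), W) = Mul(Add(-9, -25), 2) = Mul(-34, 2) = -68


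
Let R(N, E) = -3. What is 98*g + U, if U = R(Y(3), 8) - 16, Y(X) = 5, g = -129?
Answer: -12661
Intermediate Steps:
U = -19 (U = -3 - 16 = -19)
98*g + U = 98*(-129) - 19 = -12642 - 19 = -12661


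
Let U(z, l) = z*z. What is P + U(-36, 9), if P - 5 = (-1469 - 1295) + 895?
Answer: -568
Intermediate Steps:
U(z, l) = z²
P = -1864 (P = 5 + ((-1469 - 1295) + 895) = 5 + (-2764 + 895) = 5 - 1869 = -1864)
P + U(-36, 9) = -1864 + (-36)² = -1864 + 1296 = -568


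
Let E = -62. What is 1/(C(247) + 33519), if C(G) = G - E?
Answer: 1/33828 ≈ 2.9561e-5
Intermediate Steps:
C(G) = 62 + G (C(G) = G - 1*(-62) = G + 62 = 62 + G)
1/(C(247) + 33519) = 1/((62 + 247) + 33519) = 1/(309 + 33519) = 1/33828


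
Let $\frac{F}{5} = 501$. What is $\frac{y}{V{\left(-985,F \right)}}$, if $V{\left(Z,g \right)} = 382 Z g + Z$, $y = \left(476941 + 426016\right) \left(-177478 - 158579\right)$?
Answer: $\frac{303445020549}{942557335} \approx 321.94$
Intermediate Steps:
$F = 2505$ ($F = 5 \cdot 501 = 2505$)
$y = -303445020549$ ($y = 902957 \left(-336057\right) = -303445020549$)
$V{\left(Z,g \right)} = Z + 382 Z g$ ($V{\left(Z,g \right)} = 382 Z g + Z = Z + 382 Z g$)
$\frac{y}{V{\left(-985,F \right)}} = - \frac{303445020549}{\left(-985\right) \left(1 + 382 \cdot 2505\right)} = - \frac{303445020549}{\left(-985\right) \left(1 + 956910\right)} = - \frac{303445020549}{\left(-985\right) 956911} = - \frac{303445020549}{-942557335} = \left(-303445020549\right) \left(- \frac{1}{942557335}\right) = \frac{303445020549}{942557335}$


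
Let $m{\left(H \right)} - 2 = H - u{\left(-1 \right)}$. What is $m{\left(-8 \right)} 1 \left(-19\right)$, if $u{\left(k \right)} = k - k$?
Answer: $114$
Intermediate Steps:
$u{\left(k \right)} = 0$
$m{\left(H \right)} = 2 + H$ ($m{\left(H \right)} = 2 + \left(H - 0\right) = 2 + \left(H + 0\right) = 2 + H$)
$m{\left(-8 \right)} 1 \left(-19\right) = \left(2 - 8\right) 1 \left(-19\right) = \left(-6\right) 1 \left(-19\right) = \left(-6\right) \left(-19\right) = 114$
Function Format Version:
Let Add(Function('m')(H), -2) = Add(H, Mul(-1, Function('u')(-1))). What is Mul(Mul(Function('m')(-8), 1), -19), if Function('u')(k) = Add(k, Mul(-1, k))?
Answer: 114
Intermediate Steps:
Function('u')(k) = 0
Function('m')(H) = Add(2, H) (Function('m')(H) = Add(2, Add(H, Mul(-1, 0))) = Add(2, Add(H, 0)) = Add(2, H))
Mul(Mul(Function('m')(-8), 1), -19) = Mul(Mul(Add(2, -8), 1), -19) = Mul(Mul(-6, 1), -19) = Mul(-6, -19) = 114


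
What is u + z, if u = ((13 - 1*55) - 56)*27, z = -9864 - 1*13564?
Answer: -26074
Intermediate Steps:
z = -23428 (z = -9864 - 13564 = -23428)
u = -2646 (u = ((13 - 55) - 56)*27 = (-42 - 56)*27 = -98*27 = -2646)
u + z = -2646 - 23428 = -26074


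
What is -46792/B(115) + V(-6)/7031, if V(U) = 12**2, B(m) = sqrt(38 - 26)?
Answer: 144/7031 - 23396*sqrt(3)/3 ≈ -13508.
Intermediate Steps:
B(m) = 2*sqrt(3) (B(m) = sqrt(12) = 2*sqrt(3))
V(U) = 144
-46792/B(115) + V(-6)/7031 = -46792*sqrt(3)/6 + 144/7031 = -23396*sqrt(3)/3 + 144*(1/7031) = -23396*sqrt(3)/3 + 144/7031 = 144/7031 - 23396*sqrt(3)/3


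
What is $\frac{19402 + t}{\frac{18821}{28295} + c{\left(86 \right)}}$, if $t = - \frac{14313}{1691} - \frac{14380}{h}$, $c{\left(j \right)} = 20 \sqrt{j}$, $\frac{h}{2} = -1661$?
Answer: $- \frac{2637708926536805755}{7032225814493161019} + \frac{872401801009455509500 \sqrt{86}}{77354483959424771209} \approx 104.21$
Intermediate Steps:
$h = -3322$ ($h = 2 \left(-1661\right) = -3322$)
$t = - \frac{11615603}{2808751}$ ($t = - \frac{14313}{1691} - \frac{14380}{-3322} = \left(-14313\right) \frac{1}{1691} - - \frac{7190}{1661} = - \frac{14313}{1691} + \frac{7190}{1661} = - \frac{11615603}{2808751} \approx -4.1355$)
$\frac{19402 + t}{\frac{18821}{28295} + c{\left(86 \right)}} = \frac{19402 - \frac{11615603}{2808751}}{\frac{18821}{28295} + 20 \sqrt{86}} = \frac{54483771299}{2808751 \left(18821 \cdot \frac{1}{28295} + 20 \sqrt{86}\right)} = \frac{54483771299}{2808751 \left(\frac{18821}{28295} + 20 \sqrt{86}\right)}$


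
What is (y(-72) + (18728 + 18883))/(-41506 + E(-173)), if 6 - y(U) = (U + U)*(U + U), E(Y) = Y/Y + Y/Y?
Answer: -16881/41504 ≈ -0.40673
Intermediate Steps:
E(Y) = 2 (E(Y) = 1 + 1 = 2)
y(U) = 6 - 4*U² (y(U) = 6 - (U + U)*(U + U) = 6 - 2*U*2*U = 6 - 4*U²)
(y(-72) + (18728 + 18883))/(-41506 + E(-173)) = ((6 - 4*(-72)²) + (18728 + 18883))/(-41506 + 2) = ((6 - 4*5184) + 37611)/(-41504) = ((6 - 20736) + 37611)*(-1/41504) = (-20730 + 37611)*(-1/41504) = 16881*(-1/41504) = -16881/41504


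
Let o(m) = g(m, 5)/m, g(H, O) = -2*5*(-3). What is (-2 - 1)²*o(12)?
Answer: 45/2 ≈ 22.500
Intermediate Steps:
g(H, O) = 30 (g(H, O) = -10*(-3) = 30)
o(m) = 30/m
(-2 - 1)²*o(12) = (-2 - 1)²*(30/12) = (-3)²*(30*(1/12)) = 9*(5/2) = 45/2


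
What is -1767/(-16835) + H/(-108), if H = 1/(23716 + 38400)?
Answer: 11853952141/112938068880 ≈ 0.10496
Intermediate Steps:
H = 1/62116 ≈ 1.6099e-5
-1767/(-16835) + H/(-108) = -1767/(-16835) + (1/62116)/(-108) = -1767*(-1/16835) + (1/62116)*(-1/108) = 1767/16835 - 1/6708528 = 11853952141/112938068880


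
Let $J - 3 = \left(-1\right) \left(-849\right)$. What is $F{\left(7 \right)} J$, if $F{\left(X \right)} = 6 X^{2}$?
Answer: $250488$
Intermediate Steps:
$J = 852$ ($J = 3 - -849 = 3 + 849 = 852$)
$F{\left(7 \right)} J = 6 \cdot 7^{2} \cdot 852 = 6 \cdot 49 \cdot 852 = 294 \cdot 852 = 250488$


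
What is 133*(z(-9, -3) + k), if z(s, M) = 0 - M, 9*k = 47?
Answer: 9842/9 ≈ 1093.6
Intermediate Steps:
k = 47/9 (k = (⅑)*47 = 47/9 ≈ 5.2222)
z(s, M) = -M
133*(z(-9, -3) + k) = 133*(-1*(-3) + 47/9) = 133*(3 + 47/9) = 133*(74/9) = 9842/9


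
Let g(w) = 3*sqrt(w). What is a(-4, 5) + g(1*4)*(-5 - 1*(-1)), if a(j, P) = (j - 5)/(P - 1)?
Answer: -105/4 ≈ -26.250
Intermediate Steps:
a(j, P) = (-5 + j)/(-1 + P)
a(-4, 5) + g(1*4)*(-5 - 1*(-1)) = (-5 - 4)/(-1 + 5) + (3*sqrt(1*4))*(-5 - 1*(-1)) = -9/4 + (3*sqrt(4))*(-5 + 1) = (1/4)*(-9) + (3*2)*(-4) = -9/4 + 6*(-4) = -9/4 - 24 = -105/4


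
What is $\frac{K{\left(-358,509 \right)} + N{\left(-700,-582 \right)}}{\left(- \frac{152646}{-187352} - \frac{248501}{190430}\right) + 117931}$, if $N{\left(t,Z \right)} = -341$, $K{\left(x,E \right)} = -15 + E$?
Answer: $\frac{151629125780}{116873856895683} \approx 0.0012974$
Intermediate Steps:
$\frac{K{\left(-358,509 \right)} + N{\left(-700,-582 \right)}}{\left(- \frac{152646}{-187352} - \frac{248501}{190430}\right) + 117931} = \frac{\left(-15 + 509\right) - 341}{\left(- \frac{152646}{-187352} - \frac{248501}{190430}\right) + 117931} = \frac{494 - 341}{\left(\left(-152646\right) \left(- \frac{1}{187352}\right) - \frac{248501}{190430}\right) + 117931} = \frac{153}{\left(\frac{76323}{93676} - \frac{248501}{190430}\right) + 117931} = \frac{153}{- \frac{4372195393}{8919360340} + 117931} = \frac{153}{\frac{1051864712061147}{8919360340}} = 153 \cdot \frac{8919360340}{1051864712061147} = \frac{151629125780}{116873856895683}$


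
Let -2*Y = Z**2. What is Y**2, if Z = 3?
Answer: 81/4 ≈ 20.250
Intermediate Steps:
Y = -9/2 (Y = -1/2*3**2 = -1/2*9 = -9/2 ≈ -4.5000)
Y**2 = (-9/2)**2 = 81/4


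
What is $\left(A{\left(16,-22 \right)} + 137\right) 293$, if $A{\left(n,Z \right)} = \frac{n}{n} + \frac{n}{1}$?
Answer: $45122$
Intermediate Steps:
$A{\left(n,Z \right)} = 1 + n$ ($A{\left(n,Z \right)} = 1 + n 1 = 1 + n$)
$\left(A{\left(16,-22 \right)} + 137\right) 293 = \left(\left(1 + 16\right) + 137\right) 293 = \left(17 + 137\right) 293 = 154 \cdot 293 = 45122$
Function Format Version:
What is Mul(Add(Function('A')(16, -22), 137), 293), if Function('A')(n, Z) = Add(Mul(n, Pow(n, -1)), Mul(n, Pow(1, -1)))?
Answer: 45122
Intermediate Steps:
Function('A')(n, Z) = Add(1, n) (Function('A')(n, Z) = Add(1, Mul(n, 1)) = Add(1, n))
Mul(Add(Function('A')(16, -22), 137), 293) = Mul(Add(Add(1, 16), 137), 293) = Mul(Add(17, 137), 293) = Mul(154, 293) = 45122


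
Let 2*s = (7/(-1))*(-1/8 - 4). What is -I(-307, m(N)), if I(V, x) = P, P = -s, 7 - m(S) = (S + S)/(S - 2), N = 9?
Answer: 231/16 ≈ 14.438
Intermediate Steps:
m(S) = 7 - 2*S/(-2 + S) (m(S) = 7 - (S + S)/(S - 2) = 7 - 2*S/(-2 + S))
s = 231/16 (s = ((7/(-1))*(-1/8 - 4))/2 = ((7*(-1))*(-1*⅛ - 4))/2 = (-7*(-⅛ - 4))/2 = (-7*(-33/8))/2 = (½)*(231/8) = 231/16 ≈ 14.438)
P = -231/16 (P = -1*231/16 = -231/16 ≈ -14.438)
I(V, x) = -231/16
-I(-307, m(N)) = -1*(-231/16) = 231/16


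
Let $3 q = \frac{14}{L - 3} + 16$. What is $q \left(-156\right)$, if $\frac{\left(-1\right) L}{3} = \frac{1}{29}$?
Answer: $- \frac{26884}{45} \approx -597.42$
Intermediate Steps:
$L = - \frac{3}{29} \approx -0.10345$
$q = \frac{517}{135}$ ($q = \frac{\frac{14}{- \frac{3}{29} - 3} + 16}{3} = \frac{\frac{14}{- \frac{90}{29}} + 16}{3} = \frac{14 \left(- \frac{29}{90}\right) + 16}{3} = \frac{- \frac{203}{45} + 16}{3} = \frac{1}{3} \cdot \frac{517}{45} = \frac{517}{135} \approx 3.8296$)
$q \left(-156\right) = \frac{517}{135} \left(-156\right) = - \frac{26884}{45}$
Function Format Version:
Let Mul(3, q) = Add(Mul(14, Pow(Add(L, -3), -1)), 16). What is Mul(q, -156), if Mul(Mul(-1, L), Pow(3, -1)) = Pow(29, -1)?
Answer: Rational(-26884, 45) ≈ -597.42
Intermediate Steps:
L = Rational(-3, 29) (L = Mul(-3, Pow(29, -1)) = Mul(-3, Rational(1, 29)) = Rational(-3, 29) ≈ -0.10345)
q = Rational(517, 135) (q = Mul(Rational(1, 3), Add(Mul(14, Pow(Add(Rational(-3, 29), -3), -1)), 16)) = Mul(Rational(1, 3), Add(Mul(14, Pow(Rational(-90, 29), -1)), 16)) = Mul(Rational(1, 3), Add(Mul(14, Rational(-29, 90)), 16)) = Mul(Rational(1, 3), Add(Rational(-203, 45), 16)) = Mul(Rational(1, 3), Rational(517, 45)) = Rational(517, 135) ≈ 3.8296)
Mul(q, -156) = Mul(Rational(517, 135), -156) = Rational(-26884, 45)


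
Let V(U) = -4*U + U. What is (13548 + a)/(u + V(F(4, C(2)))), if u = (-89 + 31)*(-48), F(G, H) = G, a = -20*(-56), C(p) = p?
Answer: 3667/693 ≈ 5.2915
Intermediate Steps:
a = 1120
u = 2784 (u = -58*(-48) = 2784)
V(U) = -3*U
(13548 + a)/(u + V(F(4, C(2)))) = (13548 + 1120)/(2784 - 3*4) = 14668/(2784 - 12) = 14668/2772 = 14668*(1/2772) = 3667/693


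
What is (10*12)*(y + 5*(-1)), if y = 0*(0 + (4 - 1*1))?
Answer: -600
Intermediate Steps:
y = 0 (y = 0*(0 + (4 - 1)) = 0*(0 + 3) = 0*3 = 0)
(10*12)*(y + 5*(-1)) = (10*12)*(0 + 5*(-1)) = 120*(0 - 5) = 120*(-5) = -600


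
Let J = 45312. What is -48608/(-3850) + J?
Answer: 12464272/275 ≈ 45325.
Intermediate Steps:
-48608/(-3850) + J = -48608/(-3850) + 45312 = -48608*(-1/3850) + 45312 = 3472/275 + 45312 = 12464272/275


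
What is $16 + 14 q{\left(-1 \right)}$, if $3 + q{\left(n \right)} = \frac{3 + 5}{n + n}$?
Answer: $-82$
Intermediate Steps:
$q{\left(n \right)} = -3 + \frac{4}{n}$ ($q{\left(n \right)} = -3 + \frac{3 + 5}{n + n} = -3 + \frac{8}{2 n} = -3 + 8 \frac{1}{2 n} = -3 + \frac{4}{n}$)
$16 + 14 q{\left(-1 \right)} = 16 + 14 \left(-3 + \frac{4}{-1}\right) = 16 + 14 \left(-3 + 4 \left(-1\right)\right) = 16 + 14 \left(-3 - 4\right) = 16 + 14 \left(-7\right) = 16 - 98 = -82$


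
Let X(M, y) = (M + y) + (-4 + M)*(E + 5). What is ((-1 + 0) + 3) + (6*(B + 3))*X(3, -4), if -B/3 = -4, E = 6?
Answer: -1078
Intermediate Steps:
B = 12 (B = -3*(-4) = 12)
X(M, y) = -44 + y + 12*M (X(M, y) = (M + y) + (-4 + M)*(6 + 5) = (M + y) + (-4 + M)*11 = (M + y) + (-44 + 11*M) = -44 + y + 12*M)
((-1 + 0) + 3) + (6*(B + 3))*X(3, -4) = ((-1 + 0) + 3) + (6*(12 + 3))*(-44 - 4 + 12*3) = (-1 + 3) + (6*15)*(-44 - 4 + 36) = 2 + 90*(-12) = 2 - 1080 = -1078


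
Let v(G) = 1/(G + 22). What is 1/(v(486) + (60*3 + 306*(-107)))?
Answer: -508/16541495 ≈ -3.0711e-5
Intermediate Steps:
v(G) = 1/(22 + G)
1/(v(486) + (60*3 + 306*(-107))) = 1/(1/(22 + 486) + (60*3 + 306*(-107))) = 1/(1/508 + (180 - 32742)) = 1/(1/508 - 32562) = 1/(-16541495/508) = -508/16541495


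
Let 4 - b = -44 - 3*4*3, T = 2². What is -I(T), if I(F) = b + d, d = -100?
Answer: 16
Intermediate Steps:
T = 4
b = 84 (b = 4 - (-44 - 3*4*3) = 4 - (-44 - 12*3) = 4 - (-44 - 1*36) = 4 - (-44 - 36) = 4 - 1*(-80) = 4 + 80 = 84)
I(F) = -16 (I(F) = 84 - 100 = -16)
-I(T) = -1*(-16) = 16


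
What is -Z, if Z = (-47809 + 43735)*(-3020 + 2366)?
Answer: -2664396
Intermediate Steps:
Z = 2664396 (Z = -4074*(-654) = 2664396)
-Z = -1*2664396 = -2664396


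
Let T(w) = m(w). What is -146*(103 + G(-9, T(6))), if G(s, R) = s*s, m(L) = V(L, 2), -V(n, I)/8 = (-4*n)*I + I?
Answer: -26864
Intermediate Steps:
V(n, I) = -8*I + 32*I*n (V(n, I) = -8*((-4*n)*I + I) = -8*(-4*I*n + I) = -8*(I - 4*I*n) = -8*I + 32*I*n)
m(L) = -16 + 64*L (m(L) = 8*2*(-1 + 4*L) = -16 + 64*L)
T(w) = -16 + 64*w
G(s, R) = s²
-146*(103 + G(-9, T(6))) = -146*(103 + (-9)²) = -146*(103 + 81) = -146*184 = -26864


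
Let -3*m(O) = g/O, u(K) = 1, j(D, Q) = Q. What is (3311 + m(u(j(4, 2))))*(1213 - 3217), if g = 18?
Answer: -6623220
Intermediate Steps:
m(O) = -6/O
(3311 + m(u(j(4, 2))))*(1213 - 3217) = (3311 - 6/1)*(1213 - 3217) = (3311 - 6*1)*(-2004) = (3311 - 6)*(-2004) = 3305*(-2004) = -6623220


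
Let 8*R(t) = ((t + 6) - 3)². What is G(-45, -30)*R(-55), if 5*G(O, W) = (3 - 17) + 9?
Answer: -338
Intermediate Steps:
G(O, W) = -1 (G(O, W) = ((3 - 17) + 9)/5 = (-14 + 9)/5 = (⅕)*(-5) = -1)
R(t) = (3 + t)²/8 (R(t) = ((t + 6) - 3)²/8 = ((6 + t) - 3)²/8 = (3 + t)²/8)
G(-45, -30)*R(-55) = -(3 - 55)²/8 = -(-52)²/8 = -2704/8 = -1*338 = -338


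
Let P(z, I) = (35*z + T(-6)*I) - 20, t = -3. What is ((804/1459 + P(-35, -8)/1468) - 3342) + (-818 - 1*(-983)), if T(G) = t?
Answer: -6805137891/2141812 ≈ -3177.3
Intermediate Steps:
T(G) = -3
P(z, I) = -20 - 3*I + 35*z (P(z, I) = (35*z - 3*I) - 20 = (-3*I + 35*z) - 20 = -20 - 3*I + 35*z)
((804/1459 + P(-35, -8)/1468) - 3342) + (-818 - 1*(-983)) = ((804/1459 + (-20 - 3*(-8) + 35*(-35))/1468) - 3342) + (-818 - 1*(-983)) = ((804*(1/1459) + (-20 + 24 - 1225)*(1/1468)) - 3342) + (-818 + 983) = ((804/1459 - 1221*1/1468) - 3342) + 165 = ((804/1459 - 1221/1468) - 3342) + 165 = (-601167/2141812 - 3342) + 165 = -7158536871/2141812 + 165 = -6805137891/2141812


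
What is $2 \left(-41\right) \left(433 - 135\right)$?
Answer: $-24436$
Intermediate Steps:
$2 \left(-41\right) \left(433 - 135\right) = \left(-82\right) 298 = -24436$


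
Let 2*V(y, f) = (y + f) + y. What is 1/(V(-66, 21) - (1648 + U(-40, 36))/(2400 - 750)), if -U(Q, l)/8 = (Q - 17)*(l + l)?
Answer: -330/25211 ≈ -0.013090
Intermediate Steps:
V(y, f) = y + f/2 (V(y, f) = ((y + f) + y)/2 = ((f + y) + y)/2 = (f + 2*y)/2 = y + f/2)
U(Q, l) = -16*l*(-17 + Q) (U(Q, l) = -8*(Q - 17)*(l + l) = -8*(-17 + Q)*2*l = -16*l*(-17 + Q))
1/(V(-66, 21) - (1648 + U(-40, 36))/(2400 - 750)) = 1/((-66 + (1/2)*21) - (1648 + 16*36*(17 - 1*(-40)))/(2400 - 750)) = 1/((-66 + 21/2) - (1648 + 16*36*(17 + 40))/1650) = 1/(-111/2 - (1648 + 16*36*57)/1650) = 1/(-111/2 - (1648 + 32832)/1650) = 1/(-111/2 - 34480/1650) = 1/(-111/2 - 1*3448/165) = 1/(-111/2 - 3448/165) = 1/(-25211/330) = -330/25211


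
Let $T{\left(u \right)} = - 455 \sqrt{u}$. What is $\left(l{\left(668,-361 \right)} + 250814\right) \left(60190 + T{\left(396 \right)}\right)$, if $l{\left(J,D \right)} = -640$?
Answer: $15057973060 - 682975020 \sqrt{11} \approx 1.2793 \cdot 10^{10}$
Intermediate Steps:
$\left(l{\left(668,-361 \right)} + 250814\right) \left(60190 + T{\left(396 \right)}\right) = \left(-640 + 250814\right) \left(60190 - 455 \sqrt{396}\right) = 250174 \left(60190 - 455 \cdot 6 \sqrt{11}\right) = 250174 \left(60190 - 2730 \sqrt{11}\right) = 15057973060 - 682975020 \sqrt{11}$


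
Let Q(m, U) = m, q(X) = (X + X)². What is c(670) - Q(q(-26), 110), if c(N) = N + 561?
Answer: -1473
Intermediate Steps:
q(X) = 4*X² (q(X) = (2*X)² = 4*X²)
c(N) = 561 + N
c(670) - Q(q(-26), 110) = (561 + 670) - 4*(-26)² = 1231 - 4*676 = 1231 - 1*2704 = 1231 - 2704 = -1473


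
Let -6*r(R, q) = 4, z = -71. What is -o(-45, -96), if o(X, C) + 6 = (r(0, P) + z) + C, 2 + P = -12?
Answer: 521/3 ≈ 173.67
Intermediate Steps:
P = -14 (P = -2 - 12 = -14)
r(R, q) = -2/3 (r(R, q) = -1/6*4 = -2/3)
o(X, C) = -233/3 + C (o(X, C) = -6 + ((-2/3 - 71) + C) = -6 + (-215/3 + C) = -233/3 + C)
-o(-45, -96) = -(-233/3 - 96) = -1*(-521/3) = 521/3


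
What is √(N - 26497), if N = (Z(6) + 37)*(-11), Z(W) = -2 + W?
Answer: 2*I*√6737 ≈ 164.16*I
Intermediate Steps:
N = -451 (N = ((-2 + 6) + 37)*(-11) = (4 + 37)*(-11) = 41*(-11) = -451)
√(N - 26497) = √(-451 - 26497) = √(-26948) = 2*I*√6737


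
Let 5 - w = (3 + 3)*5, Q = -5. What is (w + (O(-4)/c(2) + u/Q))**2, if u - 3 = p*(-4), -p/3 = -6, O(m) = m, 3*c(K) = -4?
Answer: 1681/25 ≈ 67.240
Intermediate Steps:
c(K) = -4/3 (c(K) = (1/3)*(-4) = -4/3)
p = 18 (p = -3*(-6) = 18)
u = -69 (u = 3 + 18*(-4) = 3 - 72 = -69)
w = -25 (w = 5 - (3 + 3)*5 = 5 - 6*5 = 5 - 1*30 = 5 - 30 = -25)
(w + (O(-4)/c(2) + u/Q))**2 = (-25 + (-4/(-4/3) - 69/(-5)))**2 = (-25 + (-4*(-3/4) - 69*(-1/5)))**2 = (-25 + (3 + 69/5))**2 = (-25 + 84/5)**2 = (-41/5)**2 = 1681/25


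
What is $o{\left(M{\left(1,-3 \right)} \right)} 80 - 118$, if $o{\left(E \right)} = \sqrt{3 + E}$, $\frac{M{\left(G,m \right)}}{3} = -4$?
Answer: $-118 + 240 i \approx -118.0 + 240.0 i$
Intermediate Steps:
$M{\left(G,m \right)} = -12$ ($M{\left(G,m \right)} = 3 \left(-4\right) = -12$)
$o{\left(M{\left(1,-3 \right)} \right)} 80 - 118 = \sqrt{3 - 12} \cdot 80 - 118 = \sqrt{-9} \cdot 80 - 118 = 3 i 80 - 118 = 240 i - 118 = -118 + 240 i$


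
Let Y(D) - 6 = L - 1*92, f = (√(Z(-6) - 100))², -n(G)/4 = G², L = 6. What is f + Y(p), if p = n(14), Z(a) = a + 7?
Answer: -179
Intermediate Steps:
Z(a) = 7 + a
n(G) = -4*G²
p = -784 (p = -4*14² = -4*196 = -784)
f = -99 (f = (√((7 - 6) - 100))² = (√(1 - 100))² = (√(-99))² = (3*I*√11)² = -99)
Y(D) = -80 (Y(D) = 6 + (6 - 1*92) = 6 + (6 - 92) = 6 - 86 = -80)
f + Y(p) = -99 - 80 = -179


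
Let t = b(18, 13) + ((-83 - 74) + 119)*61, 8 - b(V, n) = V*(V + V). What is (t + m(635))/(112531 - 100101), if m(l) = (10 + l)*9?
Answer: 2847/12430 ≈ 0.22904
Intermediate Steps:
m(l) = 90 + 9*l
b(V, n) = 8 - 2*V² (b(V, n) = 8 - V*(V + V) = 8 - V*2*V = 8 - 2*V²)
t = -2958 (t = (8 - 2*18²) + ((-83 - 74) + 119)*61 = (8 - 2*324) + (-157 + 119)*61 = (8 - 648) - 38*61 = -640 - 2318 = -2958)
(t + m(635))/(112531 - 100101) = (-2958 + (90 + 9*635))/(112531 - 100101) = (-2958 + (90 + 5715))/12430 = (-2958 + 5805)*(1/12430) = 2847*(1/12430) = 2847/12430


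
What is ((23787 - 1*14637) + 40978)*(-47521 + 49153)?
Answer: 81808896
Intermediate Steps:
((23787 - 1*14637) + 40978)*(-47521 + 49153) = ((23787 - 14637) + 40978)*1632 = (9150 + 40978)*1632 = 50128*1632 = 81808896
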